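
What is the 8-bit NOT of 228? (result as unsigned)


~0b11100100 = 0b11011 = 27 (8-bit unsigned)

27


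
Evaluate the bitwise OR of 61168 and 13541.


0b1110111011110000 | 0b11010011100101 = 0b1111111011110101 = 65269

65269


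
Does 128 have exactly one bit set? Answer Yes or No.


0b10000000. Only one bit set => Yes

Yes


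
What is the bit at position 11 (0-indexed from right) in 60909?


0b1110110111101101, position 11 = 1

1


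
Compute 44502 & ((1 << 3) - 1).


44502 & 7 = 6

6


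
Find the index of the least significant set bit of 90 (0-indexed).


0b1011010. Lowest set bit at position 1

1


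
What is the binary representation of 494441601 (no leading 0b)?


494441601 = 11101011110001001010010000001 in binary

11101011110001001010010000001


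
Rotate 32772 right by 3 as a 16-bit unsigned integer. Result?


Rotate 0b1000000000000100 right by 3 (16-bit) = 0b1001000000000000 = 36864

36864


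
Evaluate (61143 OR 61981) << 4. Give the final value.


Step 1: 61143 | 61981 = 65247
Step 2: 65247 << 4 = 1043952

1043952


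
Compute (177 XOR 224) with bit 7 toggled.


Step 1: 177 ^ 224 = 81
Step 2: 81 ^ (1 << 7) = 81 ^ 128 = 209

209


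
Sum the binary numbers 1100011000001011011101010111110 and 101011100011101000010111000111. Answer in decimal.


1100011000001011011101010111110 + 101011100011101000010111000111 = 10001110100101000100000010000101 = 2392080517

2392080517


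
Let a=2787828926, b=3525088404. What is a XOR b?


2787828926 ^ 3525088404 = 1949724714

1949724714


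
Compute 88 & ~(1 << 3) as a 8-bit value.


88 & ~(1 << 3) = 80

80


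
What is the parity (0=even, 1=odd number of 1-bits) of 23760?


0b101110011010000 has 7 ones => parity 1

1


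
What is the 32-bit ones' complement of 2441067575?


2441067575 ^ 4294967295 = 1853899720

1853899720


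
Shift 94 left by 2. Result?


0b1011110 << 2 = 0b101111000 = 376

376


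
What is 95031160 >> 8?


0b101101010100000111101111000 >> 8 = 0b1011010101000001111 = 371215

371215


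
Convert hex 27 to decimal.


27 hex = 39 decimal

39


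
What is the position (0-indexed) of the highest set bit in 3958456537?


0b11101011111100010100000011011001. Highest set bit at position 31

31


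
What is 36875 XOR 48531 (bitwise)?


0b1001000000001011 ^ 0b1011110110010011 = 0b10110110011000 = 11672

11672


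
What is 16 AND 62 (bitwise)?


0b10000 & 0b111110 = 0b10000 = 16

16


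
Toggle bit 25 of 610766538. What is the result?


610766538 ^ (1 << 25) = 610766538 ^ 33554432 = 644320970

644320970


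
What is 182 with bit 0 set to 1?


182 | (1 << 0) = 182 | 1 = 183

183


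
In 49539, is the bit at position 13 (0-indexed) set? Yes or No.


0b1100000110000011, bit 13 = 0. No

No


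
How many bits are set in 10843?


0b10101001011011 has 8 set bits

8


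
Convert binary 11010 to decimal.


11010 in decimal = 26

26


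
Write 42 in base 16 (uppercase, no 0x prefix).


42 = 2A hex

2A


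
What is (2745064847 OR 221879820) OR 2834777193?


Step 1: 2745064847 | 221879820 = 2948587407
Step 2: 2948587407 | 2834777193 = 2952781807

2952781807


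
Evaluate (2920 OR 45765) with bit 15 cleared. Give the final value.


Step 1: 2920 | 45765 = 48109
Step 2: 48109 & ~(1 << 15) = 15341

15341


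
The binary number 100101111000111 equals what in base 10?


100101111000111 in decimal = 19399

19399


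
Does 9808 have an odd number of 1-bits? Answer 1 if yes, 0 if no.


0b10011001010000 has 5 ones => parity 1

1


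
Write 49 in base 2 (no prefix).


49 = 110001 in binary

110001


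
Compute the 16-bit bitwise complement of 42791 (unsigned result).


~0b1010011100100111 = 0b101100011011000 = 22744 (16-bit unsigned)

22744


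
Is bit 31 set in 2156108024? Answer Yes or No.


0b10000000100000111001100011111000, bit 31 = 1. Yes

Yes


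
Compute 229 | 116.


0b11100101 | 0b1110100 = 0b11110101 = 245

245


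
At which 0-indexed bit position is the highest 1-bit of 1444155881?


0b1010110000101000001000111101001. Highest set bit at position 30

30


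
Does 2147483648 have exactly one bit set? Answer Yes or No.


0b10000000000000000000000000000000. Only one bit set => Yes

Yes


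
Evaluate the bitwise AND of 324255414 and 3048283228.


0b10011010100111011111010110110 & 0b10110101101100010001110001011100 = 0b10001000100010001110000010100 = 286333972

286333972


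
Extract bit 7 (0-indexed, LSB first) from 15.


0b1111, position 7 = 0

0


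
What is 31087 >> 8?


0b111100101101111 >> 8 = 0b1111001 = 121

121


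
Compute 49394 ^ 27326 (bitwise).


0b1100000011110010 ^ 0b110101010111110 = 0b1010101001001100 = 43596

43596


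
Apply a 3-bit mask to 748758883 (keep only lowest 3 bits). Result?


748758883 & 7 = 3

3


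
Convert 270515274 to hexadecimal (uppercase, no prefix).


270515274 = 101FBC4A hex

101FBC4A


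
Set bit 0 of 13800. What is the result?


13800 | (1 << 0) = 13800 | 1 = 13801

13801


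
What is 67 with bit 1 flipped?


67 ^ (1 << 1) = 67 ^ 2 = 65

65


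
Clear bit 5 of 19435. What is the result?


19435 & ~(1 << 5) = 19403

19403


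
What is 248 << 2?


0b11111000 << 2 = 0b1111100000 = 992

992


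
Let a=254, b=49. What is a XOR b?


254 ^ 49 = 207

207


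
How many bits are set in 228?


0b11100100 has 4 set bits

4


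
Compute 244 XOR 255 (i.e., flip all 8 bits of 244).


244 ^ 255 = 11

11


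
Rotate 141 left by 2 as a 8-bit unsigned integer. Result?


Rotate 0b10001101 left by 2 (8-bit) = 0b110110 = 54

54


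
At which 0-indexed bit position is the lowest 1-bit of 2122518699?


0b1111110100000110001000010101011. Lowest set bit at position 0

0


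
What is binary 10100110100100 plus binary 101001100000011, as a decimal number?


10100110100100 + 101001100000011 = 111110010100111 = 31911

31911


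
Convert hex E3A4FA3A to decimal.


E3A4FA3A hex = 3819239994 decimal

3819239994


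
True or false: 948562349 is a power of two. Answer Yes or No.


0b111000100010011110100110101101. Multiple bits set => No

No


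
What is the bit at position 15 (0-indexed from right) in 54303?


0b1101010000011111, position 15 = 1

1


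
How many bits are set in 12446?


0b11000010011110 has 7 set bits

7


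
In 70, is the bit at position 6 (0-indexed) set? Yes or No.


0b1000110, bit 6 = 1. Yes

Yes


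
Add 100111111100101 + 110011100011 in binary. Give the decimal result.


100111111100101 + 110011100011 = 101110011001000 = 23752

23752


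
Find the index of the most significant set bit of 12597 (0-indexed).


0b11000100110101. Highest set bit at position 13

13


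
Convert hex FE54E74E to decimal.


FE54E74E hex = 4266977102 decimal

4266977102


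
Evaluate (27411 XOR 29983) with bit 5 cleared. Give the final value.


Step 1: 27411 ^ 29983 = 7692
Step 2: 7692 & ~(1 << 5) = 7692

7692


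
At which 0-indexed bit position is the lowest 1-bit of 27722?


0b110110001001010. Lowest set bit at position 1

1


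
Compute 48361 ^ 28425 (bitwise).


0b1011110011101001 ^ 0b110111100001001 = 0b1101001111100000 = 54240

54240


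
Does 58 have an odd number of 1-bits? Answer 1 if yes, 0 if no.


0b111010 has 4 ones => parity 0

0


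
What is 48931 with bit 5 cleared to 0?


48931 & ~(1 << 5) = 48899

48899


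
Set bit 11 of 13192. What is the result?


13192 | (1 << 11) = 13192 | 2048 = 15240

15240


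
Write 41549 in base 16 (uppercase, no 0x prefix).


41549 = A24D hex

A24D


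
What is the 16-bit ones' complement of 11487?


11487 ^ 65535 = 54048

54048


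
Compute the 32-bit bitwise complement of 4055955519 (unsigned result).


~0b11110001110000001111100000111111 = 0b1110001111110000011111000000 = 239011776 (32-bit unsigned)

239011776


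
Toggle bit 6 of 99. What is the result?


99 ^ (1 << 6) = 99 ^ 64 = 35

35


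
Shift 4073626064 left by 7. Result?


0b11110010110011101001100111010000 << 7 = 0b111100101100111010011001110100000000000 = 521424136192

521424136192


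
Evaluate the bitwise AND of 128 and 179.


0b10000000 & 0b10110011 = 0b10000000 = 128

128


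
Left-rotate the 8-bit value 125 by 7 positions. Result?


Rotate 0b1111101 left by 7 (8-bit) = 0b10111110 = 190

190


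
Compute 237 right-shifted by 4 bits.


0b11101101 >> 4 = 0b1110 = 14

14


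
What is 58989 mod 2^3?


58989 & 7 = 5

5


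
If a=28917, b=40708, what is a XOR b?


28917 ^ 40708 = 61425

61425


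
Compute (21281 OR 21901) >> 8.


Step 1: 21281 | 21901 = 22445
Step 2: 22445 >> 8 = 87

87


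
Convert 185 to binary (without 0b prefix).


185 = 10111001 in binary

10111001


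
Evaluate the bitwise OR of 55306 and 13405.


0b1101100000001010 | 0b11010001011101 = 0b1111110001011111 = 64607

64607


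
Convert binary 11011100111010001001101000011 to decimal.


11011100111010001001101000011 in decimal = 463278915

463278915


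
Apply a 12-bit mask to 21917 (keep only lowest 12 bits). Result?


21917 & 4095 = 1437

1437


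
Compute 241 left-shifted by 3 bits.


0b11110001 << 3 = 0b11110001000 = 1928

1928


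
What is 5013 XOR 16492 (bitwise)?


0b1001110010101 ^ 0b100000001101100 = 0b101001111111001 = 21497

21497


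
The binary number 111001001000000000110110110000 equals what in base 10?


111001001000000000110110110000 in decimal = 958401968

958401968


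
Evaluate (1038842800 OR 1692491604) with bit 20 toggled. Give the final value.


Step 1: 1038842800 | 1692491604 = 2112585716
Step 2: 2112585716 ^ (1 << 20) = 2112585716 ^ 1048576 = 2113634292

2113634292


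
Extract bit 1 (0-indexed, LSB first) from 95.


0b1011111, position 1 = 1

1


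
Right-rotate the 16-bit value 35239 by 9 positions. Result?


Rotate 0b1000100110100111 right by 9 (16-bit) = 0b1101001111000100 = 54212

54212


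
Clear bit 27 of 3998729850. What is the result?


3998729850 & ~(1 << 27) = 3864512122

3864512122


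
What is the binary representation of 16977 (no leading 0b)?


16977 = 100001001010001 in binary

100001001010001


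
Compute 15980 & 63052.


0b11111001101100 & 0b1111011001001100 = 0b11011001001100 = 13900

13900


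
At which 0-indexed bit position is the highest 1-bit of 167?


0b10100111. Highest set bit at position 7

7


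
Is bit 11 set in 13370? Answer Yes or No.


0b11010000111010, bit 11 = 0. No

No


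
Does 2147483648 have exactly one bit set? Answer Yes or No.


0b10000000000000000000000000000000. Only one bit set => Yes

Yes


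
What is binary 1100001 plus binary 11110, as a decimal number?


1100001 + 11110 = 1111111 = 127

127


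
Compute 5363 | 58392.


0b1010011110011 | 0b1110010000011000 = 0b1111010011111011 = 62715

62715


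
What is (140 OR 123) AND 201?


Step 1: 140 | 123 = 255
Step 2: 255 & 201 = 201

201


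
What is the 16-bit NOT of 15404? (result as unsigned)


~0b11110000101100 = 0b1100001111010011 = 50131 (16-bit unsigned)

50131


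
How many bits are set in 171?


0b10101011 has 5 set bits

5


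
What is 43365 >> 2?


0b1010100101100101 >> 2 = 0b10101001011001 = 10841

10841


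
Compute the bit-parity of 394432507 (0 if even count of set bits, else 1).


0b10111100000101000111111111011 has 18 ones => parity 0

0


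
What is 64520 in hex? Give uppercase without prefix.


64520 = FC08 hex

FC08


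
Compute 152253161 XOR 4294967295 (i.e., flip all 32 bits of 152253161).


152253161 ^ 4294967295 = 4142714134

4142714134


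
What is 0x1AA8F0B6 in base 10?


1AA8F0B6 hex = 447279286 decimal

447279286


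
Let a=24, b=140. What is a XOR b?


24 ^ 140 = 148

148


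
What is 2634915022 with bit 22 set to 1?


2634915022 | (1 << 22) = 2634915022 | 4194304 = 2639109326

2639109326


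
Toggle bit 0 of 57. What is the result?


57 ^ (1 << 0) = 57 ^ 1 = 56

56


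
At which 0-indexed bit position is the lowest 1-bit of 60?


0b111100. Lowest set bit at position 2

2


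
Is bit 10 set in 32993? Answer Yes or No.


0b1000000011100001, bit 10 = 0. No

No


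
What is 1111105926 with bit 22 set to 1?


1111105926 | (1 << 22) = 1111105926 | 4194304 = 1115300230

1115300230


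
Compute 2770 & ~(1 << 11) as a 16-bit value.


2770 & ~(1 << 11) = 722

722


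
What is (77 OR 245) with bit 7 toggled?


Step 1: 77 | 245 = 253
Step 2: 253 ^ (1 << 7) = 253 ^ 128 = 125

125


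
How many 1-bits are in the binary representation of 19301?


0b100101101100101 has 8 set bits

8


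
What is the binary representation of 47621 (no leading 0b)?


47621 = 1011101000000101 in binary

1011101000000101


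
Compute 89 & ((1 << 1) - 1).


89 & 1 = 1

1


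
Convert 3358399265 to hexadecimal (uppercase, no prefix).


3358399265 = C82D1B21 hex

C82D1B21


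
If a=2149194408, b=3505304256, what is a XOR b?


2149194408 ^ 3505304256 = 1358211176

1358211176


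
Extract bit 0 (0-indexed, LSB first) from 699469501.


0b101001101100010000111010111101, position 0 = 1

1


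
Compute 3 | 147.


0b11 | 0b10010011 = 0b10010011 = 147

147


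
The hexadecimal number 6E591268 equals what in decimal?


6E591268 hex = 1851331176 decimal

1851331176


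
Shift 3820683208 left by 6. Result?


0b11100011101110101111111111001000 << 6 = 0b11100011101110101111111111001000000000 = 244523725312

244523725312


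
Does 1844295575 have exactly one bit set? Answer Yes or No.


0b1101101111011011011011110010111. Multiple bits set => No

No


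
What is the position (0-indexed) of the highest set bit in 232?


0b11101000. Highest set bit at position 7

7


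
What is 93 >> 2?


0b1011101 >> 2 = 0b10111 = 23

23


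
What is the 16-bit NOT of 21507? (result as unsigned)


~0b101010000000011 = 0b1010101111111100 = 44028 (16-bit unsigned)

44028


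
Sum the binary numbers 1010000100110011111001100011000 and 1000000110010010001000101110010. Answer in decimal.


1010000100110011111001100011000 + 1000000110010010001000101110010 = 10010001011000110000010010001010 = 2439185546

2439185546


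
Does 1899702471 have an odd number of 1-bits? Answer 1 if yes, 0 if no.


0b1110001001110110010100011000111 has 16 ones => parity 0

0


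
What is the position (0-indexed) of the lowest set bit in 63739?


0b1111100011111011. Lowest set bit at position 0

0


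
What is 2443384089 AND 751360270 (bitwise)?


0b10010001101000110001010100011001 & 0b101100110010001101100100001110 = 0b100000000001000100001000 = 8392968

8392968


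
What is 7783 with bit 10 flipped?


7783 ^ (1 << 10) = 7783 ^ 1024 = 6759

6759


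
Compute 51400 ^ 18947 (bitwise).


0b1100100011001000 ^ 0b100101000000011 = 0b1000001011001011 = 33483

33483


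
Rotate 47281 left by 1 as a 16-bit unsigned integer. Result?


Rotate 0b1011100010110001 left by 1 (16-bit) = 0b111000101100011 = 29027

29027


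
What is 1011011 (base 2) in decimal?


1011011 in decimal = 91

91


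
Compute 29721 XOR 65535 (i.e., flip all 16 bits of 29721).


29721 ^ 65535 = 35814

35814


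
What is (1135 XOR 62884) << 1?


Step 1: 1135 ^ 62884 = 61899
Step 2: 61899 << 1 = 123798

123798


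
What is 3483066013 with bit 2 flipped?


3483066013 ^ (1 << 2) = 3483066013 ^ 4 = 3483066009

3483066009


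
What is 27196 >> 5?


0b110101000111100 >> 5 = 0b1101010001 = 849

849


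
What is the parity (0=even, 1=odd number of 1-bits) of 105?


0b1101001 has 4 ones => parity 0

0


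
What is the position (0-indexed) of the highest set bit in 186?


0b10111010. Highest set bit at position 7

7


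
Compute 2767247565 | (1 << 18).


2767247565 | (1 << 18) = 2767247565 | 262144 = 2767509709

2767509709


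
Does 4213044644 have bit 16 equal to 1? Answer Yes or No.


0b11111011000111011111010110100100, bit 16 = 1. Yes

Yes


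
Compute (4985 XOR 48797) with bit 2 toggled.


Step 1: 4985 ^ 48797 = 44516
Step 2: 44516 ^ (1 << 2) = 44516 ^ 4 = 44512

44512


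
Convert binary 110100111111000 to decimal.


110100111111000 in decimal = 27128

27128


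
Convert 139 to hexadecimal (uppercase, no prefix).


139 = 8B hex

8B


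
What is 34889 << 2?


0b1000100001001001 << 2 = 0b100010000100100100 = 139556

139556


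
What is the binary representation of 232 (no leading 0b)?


232 = 11101000 in binary

11101000


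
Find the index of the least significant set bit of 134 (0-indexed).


0b10000110. Lowest set bit at position 1

1


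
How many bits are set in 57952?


0b1110001001100000 has 6 set bits

6


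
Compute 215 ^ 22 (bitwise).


0b11010111 ^ 0b10110 = 0b11000001 = 193

193


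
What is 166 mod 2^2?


166 & 3 = 2

2


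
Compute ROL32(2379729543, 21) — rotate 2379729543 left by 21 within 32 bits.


Rotate 0b10001101110101111100101010000111 left by 21 (32-bit) = 0b1010000111100011011101011111001 = 1358019321

1358019321


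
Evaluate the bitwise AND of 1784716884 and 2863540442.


0b1101010011000001001111001010100 & 0b10101010101011100010100011011010 = 0b101010001000000000100001010000 = 706742352

706742352


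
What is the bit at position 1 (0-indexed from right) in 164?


0b10100100, position 1 = 0

0


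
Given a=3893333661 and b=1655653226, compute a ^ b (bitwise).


3893333661 ^ 1655653226 = 2325794295

2325794295


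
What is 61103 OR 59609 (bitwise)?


0b1110111010101111 | 0b1110100011011001 = 0b1110111011111111 = 61183

61183


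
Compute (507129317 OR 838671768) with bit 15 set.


Step 1: 507129317 | 838671768 = 1073692157
Step 2: 1073692157 | (1 << 15) = 1073692157 | 32768 = 1073724925

1073724925


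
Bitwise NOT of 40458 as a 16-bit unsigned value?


~0b1001111000001010 = 0b110000111110101 = 25077 (16-bit unsigned)

25077


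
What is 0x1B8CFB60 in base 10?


1B8CFB60 hex = 462224224 decimal

462224224


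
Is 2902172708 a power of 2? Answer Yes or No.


0b10101100111110111010010000100100. Multiple bits set => No

No


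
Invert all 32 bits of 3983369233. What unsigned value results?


3983369233 ^ 4294967295 = 311598062

311598062


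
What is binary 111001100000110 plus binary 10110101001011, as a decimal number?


111001100000110 + 10110101001011 = 1010000001010001 = 41041

41041


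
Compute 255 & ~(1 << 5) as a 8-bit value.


255 & ~(1 << 5) = 223

223


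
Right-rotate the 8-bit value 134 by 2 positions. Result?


Rotate 0b10000110 right by 2 (8-bit) = 0b10100001 = 161

161


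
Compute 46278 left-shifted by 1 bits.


0b1011010011000110 << 1 = 0b10110100110001100 = 92556

92556


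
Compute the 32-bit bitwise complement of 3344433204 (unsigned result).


~0b11000111010110000000000000110100 = 0b111000101001111111111111001011 = 950534091 (32-bit unsigned)

950534091


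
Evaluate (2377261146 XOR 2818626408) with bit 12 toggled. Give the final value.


Step 1: 2377261146 ^ 2818626408 = 632484658
Step 2: 632484658 ^ (1 << 12) = 632484658 ^ 4096 = 632480562

632480562


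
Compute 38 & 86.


0b100110 & 0b1010110 = 0b110 = 6

6


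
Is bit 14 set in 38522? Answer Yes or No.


0b1001011001111010, bit 14 = 0. No

No


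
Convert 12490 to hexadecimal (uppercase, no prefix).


12490 = 30CA hex

30CA


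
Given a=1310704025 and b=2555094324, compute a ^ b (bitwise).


1310704025 ^ 2555094324 = 3595855021

3595855021


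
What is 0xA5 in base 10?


A5 hex = 165 decimal

165


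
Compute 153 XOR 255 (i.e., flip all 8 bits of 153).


153 ^ 255 = 102

102


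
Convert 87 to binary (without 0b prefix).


87 = 1010111 in binary

1010111


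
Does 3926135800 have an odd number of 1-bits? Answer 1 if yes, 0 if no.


0b11101010000001000001001111111000 has 14 ones => parity 0

0


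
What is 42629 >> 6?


0b1010011010000101 >> 6 = 0b1010011010 = 666

666


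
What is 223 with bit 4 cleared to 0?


223 & ~(1 << 4) = 207

207


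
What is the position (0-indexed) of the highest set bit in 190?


0b10111110. Highest set bit at position 7

7


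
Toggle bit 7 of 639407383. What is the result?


639407383 ^ (1 << 7) = 639407383 ^ 128 = 639407511

639407511


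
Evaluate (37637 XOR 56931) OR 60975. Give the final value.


Step 1: 37637 ^ 56931 = 19814
Step 2: 19814 | 60975 = 61295

61295


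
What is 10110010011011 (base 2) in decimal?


10110010011011 in decimal = 11419

11419


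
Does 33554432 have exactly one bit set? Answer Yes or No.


0b10000000000000000000000000. Only one bit set => Yes

Yes


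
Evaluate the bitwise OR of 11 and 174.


0b1011 | 0b10101110 = 0b10101111 = 175

175


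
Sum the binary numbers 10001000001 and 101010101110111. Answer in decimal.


10001000001 + 101010101110111 = 101100110111000 = 22968

22968


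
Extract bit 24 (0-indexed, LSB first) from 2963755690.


0b10110000101001110101001010101010, position 24 = 0

0


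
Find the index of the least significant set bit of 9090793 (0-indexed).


0b100010101011011011101001. Lowest set bit at position 0

0


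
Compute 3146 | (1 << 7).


3146 | (1 << 7) = 3146 | 128 = 3274

3274


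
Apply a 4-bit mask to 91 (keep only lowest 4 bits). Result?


91 & 15 = 11

11


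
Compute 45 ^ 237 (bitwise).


0b101101 ^ 0b11101101 = 0b11000000 = 192

192


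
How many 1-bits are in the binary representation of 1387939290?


0b1010010101110100100010111011010 has 16 set bits

16


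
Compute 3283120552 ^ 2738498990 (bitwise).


0b11000011101100000111000110101000 ^ 0b10100011001110100010110110101110 = 0b1100000100010100101110000000110 = 1619680262

1619680262


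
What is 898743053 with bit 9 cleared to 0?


898743053 & ~(1 << 9) = 898742541

898742541


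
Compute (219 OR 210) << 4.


Step 1: 219 | 210 = 219
Step 2: 219 << 4 = 3504

3504


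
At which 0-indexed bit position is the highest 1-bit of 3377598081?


0b11001001010100100000111010000001. Highest set bit at position 31

31


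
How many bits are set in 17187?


0b100001100100011 has 6 set bits

6


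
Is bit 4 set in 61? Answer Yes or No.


0b111101, bit 4 = 1. Yes

Yes


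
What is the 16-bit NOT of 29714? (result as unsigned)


~0b111010000010010 = 0b1000101111101101 = 35821 (16-bit unsigned)

35821


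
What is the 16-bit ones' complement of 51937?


51937 ^ 65535 = 13598

13598


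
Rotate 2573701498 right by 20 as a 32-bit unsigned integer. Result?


Rotate 0b10011001011001111001000101111010 right by 20 (32-bit) = 0b1111001000101111010100110010110 = 2031593878

2031593878


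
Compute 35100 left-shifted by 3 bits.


0b1000100100011100 << 3 = 0b1000100100011100000 = 280800

280800


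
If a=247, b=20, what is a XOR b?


247 ^ 20 = 227

227


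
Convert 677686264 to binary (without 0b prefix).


677686264 = 101000011001001010101111111000 in binary

101000011001001010101111111000


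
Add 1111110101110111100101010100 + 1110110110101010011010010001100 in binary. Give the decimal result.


1111110101110111100101010100 + 1110110110101010011010010001100 = 10000110101011001010110111100000 = 2259463648

2259463648


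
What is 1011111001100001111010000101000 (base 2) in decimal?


1011111001100001111010000101000 in decimal = 1597043752

1597043752


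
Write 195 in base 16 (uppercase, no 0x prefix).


195 = C3 hex

C3


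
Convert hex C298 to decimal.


C298 hex = 49816 decimal

49816


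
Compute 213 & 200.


0b11010101 & 0b11001000 = 0b11000000 = 192

192


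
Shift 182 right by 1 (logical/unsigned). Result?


0b10110110 >> 1 = 0b1011011 = 91

91


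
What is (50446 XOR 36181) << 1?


Step 1: 50446 ^ 36181 = 18523
Step 2: 18523 << 1 = 37046

37046


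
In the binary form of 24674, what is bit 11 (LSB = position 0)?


0b110000001100010, position 11 = 0

0


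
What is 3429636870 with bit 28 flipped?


3429636870 ^ (1 << 28) = 3429636870 ^ 268435456 = 3698072326

3698072326


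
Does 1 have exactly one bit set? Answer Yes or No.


0b1. Only one bit set => Yes

Yes


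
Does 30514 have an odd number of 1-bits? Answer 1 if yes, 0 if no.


0b111011100110010 has 9 ones => parity 1

1


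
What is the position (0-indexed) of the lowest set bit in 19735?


0b100110100010111. Lowest set bit at position 0

0


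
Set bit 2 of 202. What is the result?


202 | (1 << 2) = 202 | 4 = 206

206


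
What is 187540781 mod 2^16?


187540781 & 65535 = 42285

42285


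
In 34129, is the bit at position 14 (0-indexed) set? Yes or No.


0b1000010101010001, bit 14 = 0. No

No


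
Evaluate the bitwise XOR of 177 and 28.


0b10110001 ^ 0b11100 = 0b10101101 = 173

173


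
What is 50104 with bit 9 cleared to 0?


50104 & ~(1 << 9) = 49592

49592


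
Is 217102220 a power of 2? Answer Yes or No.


0b1100111100001011011110001100. Multiple bits set => No

No


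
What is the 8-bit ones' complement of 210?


210 ^ 255 = 45

45


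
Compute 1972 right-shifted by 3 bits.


0b11110110100 >> 3 = 0b11110110 = 246

246


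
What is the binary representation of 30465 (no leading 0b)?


30465 = 111011100000001 in binary

111011100000001


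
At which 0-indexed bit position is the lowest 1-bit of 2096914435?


0b1111100111111000110000000000011. Lowest set bit at position 0

0


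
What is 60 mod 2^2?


60 & 3 = 0

0


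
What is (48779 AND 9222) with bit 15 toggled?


Step 1: 48779 & 9222 = 9218
Step 2: 9218 ^ (1 << 15) = 9218 ^ 32768 = 41986

41986


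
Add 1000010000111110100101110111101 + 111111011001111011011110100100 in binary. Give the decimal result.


1000010000111110100101110111101 + 111111011001111011011110100100 = 10000001100001110000001101100001 = 2173109089

2173109089


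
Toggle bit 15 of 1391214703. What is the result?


1391214703 ^ (1 << 15) = 1391214703 ^ 32768 = 1391247471

1391247471


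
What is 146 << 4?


0b10010010 << 4 = 0b100100100000 = 2336

2336


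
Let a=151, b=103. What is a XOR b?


151 ^ 103 = 240

240


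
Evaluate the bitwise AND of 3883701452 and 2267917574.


0b11100111011111001001010011001100 & 0b10000111001011011010110100000110 = 0b10000111001011001000010000000100 = 2267841540

2267841540


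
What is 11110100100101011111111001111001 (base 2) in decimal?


11110100100101011111111001111001 in decimal = 4103470713

4103470713


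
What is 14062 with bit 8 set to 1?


14062 | (1 << 8) = 14062 | 256 = 14318

14318


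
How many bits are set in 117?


0b1110101 has 5 set bits

5


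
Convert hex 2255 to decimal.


2255 hex = 8789 decimal

8789


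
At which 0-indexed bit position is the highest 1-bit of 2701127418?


0b10100000111111111110111011111010. Highest set bit at position 31

31


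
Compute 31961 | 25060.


0b111110011011001 | 0b110000111100100 = 0b111110111111101 = 32253

32253


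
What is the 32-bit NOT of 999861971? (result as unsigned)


~0b111011100110001010111011010011 = 0b11000100011001110101000100101100 = 3295105324 (32-bit unsigned)

3295105324


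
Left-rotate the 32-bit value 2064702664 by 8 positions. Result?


Rotate 0b1111011000100001101110011001000 left by 8 (32-bit) = 0b10000110111001100100001111011 = 282904699

282904699


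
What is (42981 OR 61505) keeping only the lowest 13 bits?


Step 1: 42981 | 61505 = 63461
Step 2: 63461 & 8191 = 6117

6117


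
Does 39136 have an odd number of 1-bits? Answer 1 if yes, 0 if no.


0b1001100011100000 has 6 ones => parity 0

0


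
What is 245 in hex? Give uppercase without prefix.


245 = F5 hex

F5


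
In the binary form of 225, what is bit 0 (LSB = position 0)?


0b11100001, position 0 = 1

1


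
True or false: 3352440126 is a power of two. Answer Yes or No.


0b11000111110100100010110100111110. Multiple bits set => No

No


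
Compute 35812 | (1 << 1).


35812 | (1 << 1) = 35812 | 2 = 35814

35814


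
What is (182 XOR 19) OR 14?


Step 1: 182 ^ 19 = 165
Step 2: 165 | 14 = 175

175


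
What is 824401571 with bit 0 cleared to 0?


824401571 & ~(1 << 0) = 824401570

824401570


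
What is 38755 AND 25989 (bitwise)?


0b1001011101100011 & 0b110010110000101 = 0b10100000001 = 1281

1281


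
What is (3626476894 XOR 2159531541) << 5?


Step 1: 3626476894 ^ 2159531541 = 1485861707
Step 2: 1485861707 << 5 = 47547574624

47547574624


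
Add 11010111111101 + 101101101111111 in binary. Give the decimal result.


11010111111101 + 101101101111111 = 1001000101111100 = 37244

37244


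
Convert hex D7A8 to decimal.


D7A8 hex = 55208 decimal

55208


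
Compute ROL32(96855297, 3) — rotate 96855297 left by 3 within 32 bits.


Rotate 0b101110001011110010100000001 left by 3 (32-bit) = 0b101110001011110010100000001000 = 774842376

774842376


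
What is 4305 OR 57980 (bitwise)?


0b1000011010001 | 0b1110001001111100 = 0b1111001011111101 = 62205

62205


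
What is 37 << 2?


0b100101 << 2 = 0b10010100 = 148

148


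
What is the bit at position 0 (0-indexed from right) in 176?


0b10110000, position 0 = 0

0


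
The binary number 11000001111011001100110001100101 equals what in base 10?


11000001111011001100110001100101 in decimal = 3253521509

3253521509


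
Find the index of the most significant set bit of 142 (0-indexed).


0b10001110. Highest set bit at position 7

7


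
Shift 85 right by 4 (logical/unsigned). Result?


0b1010101 >> 4 = 0b101 = 5

5


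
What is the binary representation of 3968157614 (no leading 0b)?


3968157614 = 11101100100001010100011110101110 in binary

11101100100001010100011110101110


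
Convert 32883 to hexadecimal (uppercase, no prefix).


32883 = 8073 hex

8073


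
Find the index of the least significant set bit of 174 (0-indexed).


0b10101110. Lowest set bit at position 1

1


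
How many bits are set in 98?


0b1100010 has 3 set bits

3


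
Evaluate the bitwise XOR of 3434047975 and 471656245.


0b11001100101011110110100111100111 ^ 0b11100000111001110011100110101 = 0b11010000101100111000111011010010 = 3501428434

3501428434


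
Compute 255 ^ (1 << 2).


255 ^ (1 << 2) = 255 ^ 4 = 251

251


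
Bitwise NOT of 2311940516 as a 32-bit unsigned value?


~0b10001001110011010110100110100100 = 0b1110110001100101001011001011011 = 1983026779 (32-bit unsigned)

1983026779


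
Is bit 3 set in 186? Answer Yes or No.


0b10111010, bit 3 = 1. Yes

Yes


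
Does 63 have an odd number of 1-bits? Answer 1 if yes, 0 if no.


0b111111 has 6 ones => parity 0

0


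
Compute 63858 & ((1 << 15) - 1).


63858 & 32767 = 31090

31090


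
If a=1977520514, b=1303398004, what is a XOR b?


1977520514 ^ 1303398004 = 946788342

946788342


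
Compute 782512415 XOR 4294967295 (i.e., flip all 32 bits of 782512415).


782512415 ^ 4294967295 = 3512454880

3512454880


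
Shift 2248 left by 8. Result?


0b100011001000 << 8 = 0b10001100100000000000 = 575488

575488


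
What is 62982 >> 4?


0b1111011000000110 >> 4 = 0b111101100000 = 3936

3936


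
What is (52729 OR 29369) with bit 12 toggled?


Step 1: 52729 | 29369 = 65529
Step 2: 65529 ^ (1 << 12) = 65529 ^ 4096 = 61433

61433


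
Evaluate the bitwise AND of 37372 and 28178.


0b1001000111111100 & 0b110111000010010 = 0b10000 = 16

16


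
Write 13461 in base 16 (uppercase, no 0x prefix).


13461 = 3495 hex

3495


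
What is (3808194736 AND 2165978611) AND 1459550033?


Step 1: 3808194736 & 2165978611 = 2149068976
Step 2: 2149068976 & 1459550033 = 1585168

1585168


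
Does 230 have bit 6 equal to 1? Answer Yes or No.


0b11100110, bit 6 = 1. Yes

Yes


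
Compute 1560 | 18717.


0b11000011000 | 0b100100100011101 = 0b100111100011101 = 20253

20253


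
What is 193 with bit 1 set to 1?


193 | (1 << 1) = 193 | 2 = 195

195


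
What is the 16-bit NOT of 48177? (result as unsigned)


~0b1011110000110001 = 0b100001111001110 = 17358 (16-bit unsigned)

17358


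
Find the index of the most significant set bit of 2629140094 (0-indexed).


0b10011100101101010111111001111110. Highest set bit at position 31

31


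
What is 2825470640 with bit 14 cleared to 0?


2825470640 & ~(1 << 14) = 2825454256

2825454256


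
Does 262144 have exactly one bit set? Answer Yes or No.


0b1000000000000000000. Only one bit set => Yes

Yes


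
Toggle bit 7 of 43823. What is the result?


43823 ^ (1 << 7) = 43823 ^ 128 = 43951

43951


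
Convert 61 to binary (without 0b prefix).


61 = 111101 in binary

111101


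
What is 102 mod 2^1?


102 & 1 = 0

0


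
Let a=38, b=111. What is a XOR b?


38 ^ 111 = 73

73


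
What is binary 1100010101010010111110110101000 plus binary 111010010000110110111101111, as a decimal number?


1100010101010010111110110101000 + 111010010000110110111101111 = 1101001111100011110101110010111 = 1777462167

1777462167


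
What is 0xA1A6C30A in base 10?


A1A6C30A hex = 2712060682 decimal

2712060682


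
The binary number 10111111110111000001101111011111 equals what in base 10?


10111111110111000001101111011111 in decimal = 3218873311

3218873311


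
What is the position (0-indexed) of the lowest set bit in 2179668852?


0b10000001111010110001101101110100. Lowest set bit at position 2

2


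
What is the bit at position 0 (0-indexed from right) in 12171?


0b10111110001011, position 0 = 1

1


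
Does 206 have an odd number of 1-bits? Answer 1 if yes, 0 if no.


0b11001110 has 5 ones => parity 1

1


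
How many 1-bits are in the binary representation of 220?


0b11011100 has 5 set bits

5


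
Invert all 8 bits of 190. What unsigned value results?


190 ^ 255 = 65

65


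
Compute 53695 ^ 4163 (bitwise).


0b1101000110111111 ^ 0b1000001000011 = 0b1100000111111100 = 49660

49660


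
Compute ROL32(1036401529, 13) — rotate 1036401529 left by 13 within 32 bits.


Rotate 0b111101110001100011101101111001 left by 13 (32-bit) = 0b11000111011011110010011110111000 = 3345950648

3345950648


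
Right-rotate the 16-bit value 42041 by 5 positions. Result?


Rotate 0b1010010000111001 right by 5 (16-bit) = 0b1100110100100001 = 52513

52513


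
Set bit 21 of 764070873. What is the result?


764070873 | (1 << 21) = 764070873 | 2097152 = 766168025

766168025


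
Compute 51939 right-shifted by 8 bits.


0b1100101011100011 >> 8 = 0b11001010 = 202

202


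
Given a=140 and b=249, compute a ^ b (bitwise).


140 ^ 249 = 117

117


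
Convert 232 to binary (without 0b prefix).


232 = 11101000 in binary

11101000


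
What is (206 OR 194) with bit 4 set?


Step 1: 206 | 194 = 206
Step 2: 206 | (1 << 4) = 206 | 16 = 222

222


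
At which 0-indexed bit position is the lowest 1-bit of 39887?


0b1001101111001111. Lowest set bit at position 0

0


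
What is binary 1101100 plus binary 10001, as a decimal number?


1101100 + 10001 = 1111101 = 125

125


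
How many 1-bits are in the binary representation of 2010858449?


0b1110111110110110100001111010001 has 19 set bits

19


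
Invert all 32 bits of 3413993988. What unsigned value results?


3413993988 ^ 4294967295 = 880973307

880973307


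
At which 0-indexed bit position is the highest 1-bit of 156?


0b10011100. Highest set bit at position 7

7


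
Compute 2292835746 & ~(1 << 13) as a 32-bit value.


2292835746 & ~(1 << 13) = 2292827554

2292827554


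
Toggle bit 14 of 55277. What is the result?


55277 ^ (1 << 14) = 55277 ^ 16384 = 38893

38893


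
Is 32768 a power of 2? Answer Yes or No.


0b1000000000000000. Only one bit set => Yes

Yes


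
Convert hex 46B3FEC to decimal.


46B3FEC hex = 74137580 decimal

74137580


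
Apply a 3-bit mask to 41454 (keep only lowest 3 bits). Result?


41454 & 7 = 6

6


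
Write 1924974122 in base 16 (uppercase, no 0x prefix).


1924974122 = 72BCC62A hex

72BCC62A


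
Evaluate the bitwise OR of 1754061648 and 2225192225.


0b1101000100011001101101101010000 | 0b10000100101000011011110100100001 = 0b11101100101011011111111101110001 = 3970826097

3970826097


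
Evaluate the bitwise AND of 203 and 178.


0b11001011 & 0b10110010 = 0b10000010 = 130

130


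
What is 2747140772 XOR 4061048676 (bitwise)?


0b10100011101111100000101010100100 ^ 0b11110010000011101010111101100100 = 0b1010001101100001010010111000000 = 1370531264

1370531264


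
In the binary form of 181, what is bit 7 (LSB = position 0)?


0b10110101, position 7 = 1

1


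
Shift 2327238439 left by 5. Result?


0b10001010101101101101011100100111 << 5 = 0b1000101010110110110101110010011100000 = 74471630048

74471630048


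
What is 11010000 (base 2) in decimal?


11010000 in decimal = 208

208


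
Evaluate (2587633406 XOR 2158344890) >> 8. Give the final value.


Step 1: 2587633406 ^ 2158344890 = 446274628
Step 2: 446274628 >> 8 = 1743260

1743260


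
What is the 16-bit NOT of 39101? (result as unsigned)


~0b1001100010111101 = 0b110011101000010 = 26434 (16-bit unsigned)

26434


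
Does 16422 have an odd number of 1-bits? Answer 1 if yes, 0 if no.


0b100000000100110 has 4 ones => parity 0

0


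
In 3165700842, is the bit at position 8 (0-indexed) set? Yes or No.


0b10111100101100001100001011101010, bit 8 = 0. No

No


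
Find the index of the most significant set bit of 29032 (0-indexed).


0b111000101101000. Highest set bit at position 14

14


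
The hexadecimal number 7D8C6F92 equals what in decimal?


7D8C6F92 hex = 2106355602 decimal

2106355602


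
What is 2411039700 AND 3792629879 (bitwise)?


0b10001111101101011000101111010100 & 0b11100010000011101111000001110111 = 0b10000010000001001000000001010100 = 2181333076

2181333076


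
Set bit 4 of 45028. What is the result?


45028 | (1 << 4) = 45028 | 16 = 45044

45044


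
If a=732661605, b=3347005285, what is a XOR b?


732661605 ^ 3347005285 = 3973363712

3973363712


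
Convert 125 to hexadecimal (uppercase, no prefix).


125 = 7D hex

7D


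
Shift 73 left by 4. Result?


0b1001001 << 4 = 0b10010010000 = 1168

1168


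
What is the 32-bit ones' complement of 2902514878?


2902514878 ^ 4294967295 = 1392452417

1392452417


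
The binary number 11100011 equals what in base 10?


11100011 in decimal = 227

227
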